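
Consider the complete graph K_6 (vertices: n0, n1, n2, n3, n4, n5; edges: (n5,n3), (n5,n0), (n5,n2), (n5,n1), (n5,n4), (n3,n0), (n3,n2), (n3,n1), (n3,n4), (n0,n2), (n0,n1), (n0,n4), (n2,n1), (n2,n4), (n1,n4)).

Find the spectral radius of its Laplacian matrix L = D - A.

For the complete graph K_n, L = nI − J (J = all-ones matrix). J has eigenvalues n (once, eigenvector 𝟙) and 0 (multiplicity n−1), so L has eigenvalues 0 (once) and n (multiplicity n−1). Here n = 6: eigenvalue 0 once and 6 with multiplicity 5.
Laplacian eigenvalues: [0.0, 6.0, 6.0, 6.0, 6.0, 6.0]. Largest eigenvalue (spectral radius) = 6.0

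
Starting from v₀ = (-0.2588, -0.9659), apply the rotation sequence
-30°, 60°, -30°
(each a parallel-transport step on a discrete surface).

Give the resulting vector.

Total rotation: (-30°) + 60° + (-30°) = 0°. Final vector: (-0.2588, -0.9659)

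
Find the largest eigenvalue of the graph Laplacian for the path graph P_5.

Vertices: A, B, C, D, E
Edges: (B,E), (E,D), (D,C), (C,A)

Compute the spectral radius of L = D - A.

The path graph P_n has Laplacian eigenvalues λ_k = 2 − 2cos(kπ/n), k = 0, 1, …, n−1. Here n = 5:
k=0: 2 − 2cos(0) = 0.0; k=1: 2 − 2cos(π/5) = 0.382; k=2: 2 − 2cos(2π/5) = 1.382; k=3: 2 − 2cos(3π/5) = 2.618; k=4: 2 − 2cos(4π/5) = 3.618.
Laplacian eigenvalues: [0.0, 0.382, 1.382, 2.618, 3.618]. Largest eigenvalue (spectral radius) = 3.618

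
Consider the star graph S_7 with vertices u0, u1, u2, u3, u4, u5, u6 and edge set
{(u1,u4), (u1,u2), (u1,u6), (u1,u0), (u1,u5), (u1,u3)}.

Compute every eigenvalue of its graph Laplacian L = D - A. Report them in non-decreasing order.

The star S_7 is the complete bipartite graph K_{1,6} (one hub of degree 6, 6 leaves of degree 1). The Laplacian spectrum of K_{p,q} is 0, p (multiplicity q−1), q (multiplicity p−1), p+q. With p = 1, q = 6: 0 once, 1 with multiplicity 5, and 7 once. (Check: trace L = sum of degrees = 12 = 5·1 + 7.)
Laplacian eigenvalues (increasing order): [0.0, 1.0, 1.0, 1.0, 1.0, 1.0, 7.0]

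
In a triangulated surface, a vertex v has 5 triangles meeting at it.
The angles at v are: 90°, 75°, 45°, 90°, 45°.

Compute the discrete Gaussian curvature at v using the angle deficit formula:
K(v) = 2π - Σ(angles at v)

Sum of angles = 345°. K = 360° - 345° = 15°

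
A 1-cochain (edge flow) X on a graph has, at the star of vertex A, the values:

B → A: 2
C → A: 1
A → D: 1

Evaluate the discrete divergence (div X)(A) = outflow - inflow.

Divergence = sum of outgoing flows = (-2) + (-1) + 1 = -2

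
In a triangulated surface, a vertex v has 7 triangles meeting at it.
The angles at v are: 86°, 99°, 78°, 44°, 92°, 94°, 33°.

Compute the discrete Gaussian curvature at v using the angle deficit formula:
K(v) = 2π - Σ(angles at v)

Sum of angles = 526°. K = 360° - 526° = -166° = -83π/90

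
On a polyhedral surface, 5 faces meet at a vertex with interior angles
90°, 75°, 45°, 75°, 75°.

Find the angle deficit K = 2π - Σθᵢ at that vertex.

Sum of angles = 360°. K = 360° - 360° = 0°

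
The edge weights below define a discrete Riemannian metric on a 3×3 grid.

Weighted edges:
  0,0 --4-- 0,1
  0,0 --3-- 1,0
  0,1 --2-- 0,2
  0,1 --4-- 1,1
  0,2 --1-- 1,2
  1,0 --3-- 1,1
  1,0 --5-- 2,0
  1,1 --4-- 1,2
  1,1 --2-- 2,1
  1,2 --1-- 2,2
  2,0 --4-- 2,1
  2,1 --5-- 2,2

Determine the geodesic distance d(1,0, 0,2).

Shortest path: 1,0 → 1,1 → 1,2 → 0,2, total weight = 8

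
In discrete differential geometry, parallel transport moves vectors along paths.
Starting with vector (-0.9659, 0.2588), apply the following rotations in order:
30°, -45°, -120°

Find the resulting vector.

Total rotation: 30° + (-45°) + (-120°) = -135°. Final vector: (0.8660, 0.5000)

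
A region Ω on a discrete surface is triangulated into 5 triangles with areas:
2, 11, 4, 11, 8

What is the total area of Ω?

2 + 11 + 4 + 11 + 8 = 36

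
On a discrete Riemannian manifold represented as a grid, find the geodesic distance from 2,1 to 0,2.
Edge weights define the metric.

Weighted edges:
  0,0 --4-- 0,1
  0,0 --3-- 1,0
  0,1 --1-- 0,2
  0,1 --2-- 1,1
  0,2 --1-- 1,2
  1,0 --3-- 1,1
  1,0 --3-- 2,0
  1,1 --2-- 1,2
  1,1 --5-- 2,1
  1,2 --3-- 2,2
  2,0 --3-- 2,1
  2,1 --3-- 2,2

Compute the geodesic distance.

Shortest path: 2,1 → 2,2 → 1,2 → 0,2, total weight = 7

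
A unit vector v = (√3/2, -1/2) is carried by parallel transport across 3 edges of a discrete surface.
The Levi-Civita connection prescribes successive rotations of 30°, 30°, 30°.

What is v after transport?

Total rotation: 30° + 30° + 30° = 90°. Final vector: (0.5000, 0.8660)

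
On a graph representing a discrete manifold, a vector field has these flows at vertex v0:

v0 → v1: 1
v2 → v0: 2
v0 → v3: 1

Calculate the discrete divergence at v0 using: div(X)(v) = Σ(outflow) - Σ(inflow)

Divergence = sum of outgoing flows = 1 + (-2) + 1 = 0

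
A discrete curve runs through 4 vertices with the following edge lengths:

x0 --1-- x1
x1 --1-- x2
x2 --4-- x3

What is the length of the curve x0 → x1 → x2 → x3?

Arc length = 1 + 1 + 4 = 6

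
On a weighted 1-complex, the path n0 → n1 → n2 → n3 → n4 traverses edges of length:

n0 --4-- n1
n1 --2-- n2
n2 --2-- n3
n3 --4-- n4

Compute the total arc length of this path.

Arc length = 4 + 2 + 2 + 4 = 12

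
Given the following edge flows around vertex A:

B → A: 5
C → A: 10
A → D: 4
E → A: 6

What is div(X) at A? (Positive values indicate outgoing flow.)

Divergence = sum of outgoing flows = (-5) + (-10) + 4 + (-6) = -17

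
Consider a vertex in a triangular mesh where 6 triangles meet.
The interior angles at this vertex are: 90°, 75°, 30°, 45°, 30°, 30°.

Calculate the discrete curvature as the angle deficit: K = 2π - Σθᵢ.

Sum of angles = 300°. K = 360° - 300° = 60°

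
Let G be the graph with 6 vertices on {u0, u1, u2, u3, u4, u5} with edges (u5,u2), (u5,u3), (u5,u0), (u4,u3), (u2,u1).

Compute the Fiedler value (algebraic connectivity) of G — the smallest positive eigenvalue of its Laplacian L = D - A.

Degrees: deg(u0) = 1, deg(u1) = 1, deg(u2) = 2, deg(u3) = 2, deg(u4) = 1, deg(u5) = 3.
L = D − A with rows/columns ordered (u0, u1, u2, u3, u4, u5):
  [ 1,  0,  0,  0,  0, -1]
  [ 0,  1, -1,  0,  0,  0]
  [ 0, -1,  2,  0,  0, -1]
  [ 0,  0,  0,  2, -1, -1]
  [ 0,  0,  0, -1,  1,  0]
  [-1,  0, -1, -1,  0,  3]
Characteristic polynomial: det(λI − L) = λ(λ² − 3λ + 1)(λ² − 5λ + 3)(λ − 2).
Roots: λ = 0; (λ² − 3λ + 1) = 0 ⇒ λ = (3 ± √5)/2 ≈ 0.382, 2.618; (λ² − 5λ + 3) = 0 ⇒ λ = (5 ± √13)/2 ≈ 0.6972, 4.3028; (λ − 2) = 0 ⇒ λ = 2.
(Check: the roots sum (with multiplicity) to 10, matching trace L = Σdeg = 2·5 = 10.)
Laplacian eigenvalues: [0.0, 0.382, 0.6972, 2.0, 2.618, 4.3028]. Algebraic connectivity (smallest non-zero eigenvalue) = 0.382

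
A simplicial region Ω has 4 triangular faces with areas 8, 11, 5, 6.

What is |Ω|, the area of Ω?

8 + 11 + 5 + 6 = 30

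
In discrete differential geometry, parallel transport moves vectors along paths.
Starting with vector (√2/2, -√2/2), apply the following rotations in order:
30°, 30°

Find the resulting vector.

Total rotation: 30° + 30° = 60°. Final vector: (0.9659, 0.2588)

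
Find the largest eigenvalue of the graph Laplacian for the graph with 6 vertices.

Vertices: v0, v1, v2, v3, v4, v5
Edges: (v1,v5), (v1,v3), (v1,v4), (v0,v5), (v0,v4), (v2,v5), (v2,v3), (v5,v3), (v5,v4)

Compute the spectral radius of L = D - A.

Degrees: deg(v0) = 2, deg(v1) = 3, deg(v2) = 2, deg(v3) = 3, deg(v4) = 3, deg(v5) = 5.
L = D − A with rows/columns ordered (v0, v1, v2, v3, v4, v5):
  [ 2,  0,  0,  0, -1, -1]
  [ 0,  3,  0, -1, -1, -1]
  [ 0,  0,  2, -1,  0, -1]
  [ 0, -1, -1,  3,  0, -1]
  [-1, -1,  0,  0,  3, -1]
  [-1, -1, -1, -1, -1,  5]
Characteristic polynomial: det(λI − L) = λ(λ² − 5λ + 5)(λ² − 7λ + 11)(λ − 6).
Roots: λ = 0; (λ² − 5λ + 5) = 0 ⇒ λ = (5 ± √5)/2 ≈ 1.382, 3.618; (λ² − 7λ + 11) = 0 ⇒ λ = (7 ± √5)/2 ≈ 2.382, 4.618; (λ − 6) = 0 ⇒ λ = 6.
(Check: the roots sum (with multiplicity) to 18, matching trace L = Σdeg = 2·9 = 18.)
Laplacian eigenvalues: [0.0, 1.382, 2.382, 3.618, 4.618, 6.0]. Largest eigenvalue (spectral radius) = 6.0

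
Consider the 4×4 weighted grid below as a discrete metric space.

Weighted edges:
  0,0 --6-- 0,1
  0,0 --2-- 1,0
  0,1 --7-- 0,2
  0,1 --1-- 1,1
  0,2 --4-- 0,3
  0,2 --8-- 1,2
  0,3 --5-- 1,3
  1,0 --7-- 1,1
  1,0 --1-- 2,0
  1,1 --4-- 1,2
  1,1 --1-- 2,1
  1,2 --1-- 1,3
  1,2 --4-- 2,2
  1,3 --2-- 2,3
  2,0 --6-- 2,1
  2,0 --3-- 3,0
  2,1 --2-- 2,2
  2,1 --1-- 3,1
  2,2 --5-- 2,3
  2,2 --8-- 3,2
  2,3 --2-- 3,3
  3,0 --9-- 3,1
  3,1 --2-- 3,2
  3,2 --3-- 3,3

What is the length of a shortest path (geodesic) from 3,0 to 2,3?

Shortest path: 3,0 → 2,0 → 2,1 → 2,2 → 2,3, total weight = 16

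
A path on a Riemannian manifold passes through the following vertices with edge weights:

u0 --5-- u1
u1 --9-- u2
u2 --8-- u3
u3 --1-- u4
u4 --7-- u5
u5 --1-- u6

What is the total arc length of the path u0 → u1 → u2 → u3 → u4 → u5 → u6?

Arc length = 5 + 9 + 8 + 1 + 7 + 1 = 31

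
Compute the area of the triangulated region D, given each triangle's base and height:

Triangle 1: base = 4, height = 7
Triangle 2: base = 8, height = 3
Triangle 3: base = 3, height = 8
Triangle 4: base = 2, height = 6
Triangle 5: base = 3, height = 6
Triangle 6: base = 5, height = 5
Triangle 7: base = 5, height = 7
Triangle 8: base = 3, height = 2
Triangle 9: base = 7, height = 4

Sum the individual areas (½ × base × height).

(1/2)×4×7 + (1/2)×8×3 + (1/2)×3×8 + (1/2)×2×6 + (1/2)×3×6 + (1/2)×5×5 + (1/2)×5×7 + (1/2)×3×2 + (1/2)×7×4 = 100.0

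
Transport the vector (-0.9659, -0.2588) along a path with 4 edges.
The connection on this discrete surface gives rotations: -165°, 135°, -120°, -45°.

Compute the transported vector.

Total rotation: (-165°) + 135° + (-120°) + (-45°) = -195° ≡ 165° (mod 360°). Final vector: (1, 0)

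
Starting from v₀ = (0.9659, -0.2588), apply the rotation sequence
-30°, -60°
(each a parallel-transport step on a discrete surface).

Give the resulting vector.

Total rotation: (-30°) + (-60°) = -90°. Final vector: (-0.2588, -0.9659)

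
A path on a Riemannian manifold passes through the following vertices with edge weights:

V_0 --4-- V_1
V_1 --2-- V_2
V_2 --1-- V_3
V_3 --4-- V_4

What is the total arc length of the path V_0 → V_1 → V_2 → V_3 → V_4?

Arc length = 4 + 2 + 1 + 4 = 11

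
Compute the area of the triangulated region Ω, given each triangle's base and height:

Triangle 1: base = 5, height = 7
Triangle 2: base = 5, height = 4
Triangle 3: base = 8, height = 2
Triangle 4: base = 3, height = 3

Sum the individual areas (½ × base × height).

(1/2)×5×7 + (1/2)×5×4 + (1/2)×8×2 + (1/2)×3×3 = 40.0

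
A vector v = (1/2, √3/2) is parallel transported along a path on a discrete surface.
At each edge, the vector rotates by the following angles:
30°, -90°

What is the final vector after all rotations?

Total rotation: 30° + (-90°) = -60°. Final vector: (1, 0)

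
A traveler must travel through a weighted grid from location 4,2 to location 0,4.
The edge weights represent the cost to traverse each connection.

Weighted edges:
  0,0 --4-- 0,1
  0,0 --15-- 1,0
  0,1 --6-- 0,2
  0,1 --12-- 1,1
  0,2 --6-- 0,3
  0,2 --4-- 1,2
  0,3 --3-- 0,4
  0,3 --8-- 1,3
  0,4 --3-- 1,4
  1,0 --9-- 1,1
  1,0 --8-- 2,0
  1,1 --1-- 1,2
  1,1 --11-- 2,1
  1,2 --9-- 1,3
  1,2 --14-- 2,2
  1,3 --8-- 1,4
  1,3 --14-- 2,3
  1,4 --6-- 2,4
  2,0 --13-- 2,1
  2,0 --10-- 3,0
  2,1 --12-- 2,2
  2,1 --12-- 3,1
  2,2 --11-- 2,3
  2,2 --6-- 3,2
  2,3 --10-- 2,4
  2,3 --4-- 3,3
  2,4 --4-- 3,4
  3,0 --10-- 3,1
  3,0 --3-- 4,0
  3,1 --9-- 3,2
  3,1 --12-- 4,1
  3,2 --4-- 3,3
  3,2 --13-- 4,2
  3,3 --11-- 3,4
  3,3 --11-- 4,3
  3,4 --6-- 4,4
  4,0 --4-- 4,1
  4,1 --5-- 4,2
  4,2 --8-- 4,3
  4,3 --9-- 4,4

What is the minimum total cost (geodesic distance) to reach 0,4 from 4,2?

Shortest path: 4,2 → 4,3 → 4,4 → 3,4 → 2,4 → 1,4 → 0,4, total weight = 36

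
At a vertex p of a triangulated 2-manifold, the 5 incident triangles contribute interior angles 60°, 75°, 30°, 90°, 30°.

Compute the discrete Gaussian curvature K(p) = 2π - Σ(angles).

Sum of angles = 285°. K = 360° - 285° = 75° = 5π/12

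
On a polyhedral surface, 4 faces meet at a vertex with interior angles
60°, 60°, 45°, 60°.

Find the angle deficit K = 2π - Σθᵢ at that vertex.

Sum of angles = 225°. K = 360° - 225° = 135°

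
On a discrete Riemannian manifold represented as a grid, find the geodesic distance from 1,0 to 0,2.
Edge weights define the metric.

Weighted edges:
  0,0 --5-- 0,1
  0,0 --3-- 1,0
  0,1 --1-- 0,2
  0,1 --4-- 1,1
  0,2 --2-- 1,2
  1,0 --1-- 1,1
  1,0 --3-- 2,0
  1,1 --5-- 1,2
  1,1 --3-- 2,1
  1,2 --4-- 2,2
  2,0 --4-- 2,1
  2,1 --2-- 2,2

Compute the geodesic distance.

Shortest path: 1,0 → 1,1 → 0,1 → 0,2, total weight = 6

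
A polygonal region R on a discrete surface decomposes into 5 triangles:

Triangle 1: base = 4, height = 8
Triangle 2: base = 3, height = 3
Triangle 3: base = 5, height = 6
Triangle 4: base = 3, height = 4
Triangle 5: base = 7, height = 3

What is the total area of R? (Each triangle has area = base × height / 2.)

(1/2)×4×8 + (1/2)×3×3 + (1/2)×5×6 + (1/2)×3×4 + (1/2)×7×3 = 52.0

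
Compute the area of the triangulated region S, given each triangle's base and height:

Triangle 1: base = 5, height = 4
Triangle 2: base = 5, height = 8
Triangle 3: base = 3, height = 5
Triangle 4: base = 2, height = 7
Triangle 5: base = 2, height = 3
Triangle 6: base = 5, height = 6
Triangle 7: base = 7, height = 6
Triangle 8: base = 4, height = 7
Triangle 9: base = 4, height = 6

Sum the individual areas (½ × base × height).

(1/2)×5×4 + (1/2)×5×8 + (1/2)×3×5 + (1/2)×2×7 + (1/2)×2×3 + (1/2)×5×6 + (1/2)×7×6 + (1/2)×4×7 + (1/2)×4×6 = 109.5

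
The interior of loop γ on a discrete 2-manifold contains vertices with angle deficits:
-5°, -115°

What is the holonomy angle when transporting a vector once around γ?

Holonomy = total enclosed curvature = (-5°) + (-115°) = -120°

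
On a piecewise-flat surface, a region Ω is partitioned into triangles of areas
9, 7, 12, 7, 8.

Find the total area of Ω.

9 + 7 + 12 + 7 + 8 = 43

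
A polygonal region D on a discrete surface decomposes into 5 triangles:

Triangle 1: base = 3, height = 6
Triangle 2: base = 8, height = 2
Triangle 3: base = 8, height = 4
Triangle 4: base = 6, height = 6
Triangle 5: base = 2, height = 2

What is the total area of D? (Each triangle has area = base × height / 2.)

(1/2)×3×6 + (1/2)×8×2 + (1/2)×8×4 + (1/2)×6×6 + (1/2)×2×2 = 53.0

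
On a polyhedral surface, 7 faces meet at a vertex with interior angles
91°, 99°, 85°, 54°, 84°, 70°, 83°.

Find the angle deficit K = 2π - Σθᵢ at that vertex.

Sum of angles = 566°. K = 360° - 566° = -206° = -103π/90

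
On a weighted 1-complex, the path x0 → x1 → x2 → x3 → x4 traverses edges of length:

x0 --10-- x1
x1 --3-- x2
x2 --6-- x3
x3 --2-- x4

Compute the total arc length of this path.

Arc length = 10 + 3 + 6 + 2 = 21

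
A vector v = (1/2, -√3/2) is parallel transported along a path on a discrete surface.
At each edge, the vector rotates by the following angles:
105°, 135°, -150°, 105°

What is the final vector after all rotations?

Total rotation: 105° + 135° + (-150°) + 105° = 195° ≡ -165° (mod 360°). Final vector: (-0.7071, 0.7071)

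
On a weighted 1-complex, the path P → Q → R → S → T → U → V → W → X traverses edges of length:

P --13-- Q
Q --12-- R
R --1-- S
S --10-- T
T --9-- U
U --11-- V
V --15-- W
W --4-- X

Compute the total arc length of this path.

Arc length = 13 + 12 + 1 + 10 + 9 + 11 + 15 + 4 = 75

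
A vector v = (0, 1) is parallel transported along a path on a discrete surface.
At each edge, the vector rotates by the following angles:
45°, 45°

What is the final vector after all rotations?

Total rotation: 45° + 45° = 90°. Final vector: (-1, 0)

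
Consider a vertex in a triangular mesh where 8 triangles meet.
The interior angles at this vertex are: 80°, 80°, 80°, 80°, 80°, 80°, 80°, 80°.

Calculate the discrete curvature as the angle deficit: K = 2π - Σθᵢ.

Sum of angles = 640°. K = 360° - 640° = -280°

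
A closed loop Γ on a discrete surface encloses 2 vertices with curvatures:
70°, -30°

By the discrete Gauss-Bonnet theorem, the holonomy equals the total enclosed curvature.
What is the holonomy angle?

Holonomy = total enclosed curvature = 70° + (-30°) = 40°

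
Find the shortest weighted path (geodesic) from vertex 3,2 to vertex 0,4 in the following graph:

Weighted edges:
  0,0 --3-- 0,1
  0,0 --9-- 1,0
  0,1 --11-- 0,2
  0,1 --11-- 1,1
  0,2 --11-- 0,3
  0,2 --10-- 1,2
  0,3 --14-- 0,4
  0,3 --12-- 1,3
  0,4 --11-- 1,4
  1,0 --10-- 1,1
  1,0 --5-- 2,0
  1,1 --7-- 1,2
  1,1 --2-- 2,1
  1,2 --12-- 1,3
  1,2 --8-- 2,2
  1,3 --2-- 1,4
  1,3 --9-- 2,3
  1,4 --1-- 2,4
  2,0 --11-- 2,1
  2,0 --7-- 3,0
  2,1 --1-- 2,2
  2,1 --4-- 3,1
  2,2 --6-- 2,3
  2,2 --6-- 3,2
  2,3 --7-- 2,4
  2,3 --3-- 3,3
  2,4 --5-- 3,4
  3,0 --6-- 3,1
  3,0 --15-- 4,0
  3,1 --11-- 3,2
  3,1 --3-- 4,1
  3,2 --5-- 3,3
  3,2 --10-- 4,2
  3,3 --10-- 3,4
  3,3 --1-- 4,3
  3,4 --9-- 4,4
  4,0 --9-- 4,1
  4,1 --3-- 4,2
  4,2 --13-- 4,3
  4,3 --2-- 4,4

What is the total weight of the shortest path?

Shortest path: 3,2 → 3,3 → 2,3 → 2,4 → 1,4 → 0,4, total weight = 27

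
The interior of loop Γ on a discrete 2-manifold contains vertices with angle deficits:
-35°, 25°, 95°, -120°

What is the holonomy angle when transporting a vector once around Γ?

Holonomy = total enclosed curvature = (-35°) + 25° + 95° + (-120°) = -35°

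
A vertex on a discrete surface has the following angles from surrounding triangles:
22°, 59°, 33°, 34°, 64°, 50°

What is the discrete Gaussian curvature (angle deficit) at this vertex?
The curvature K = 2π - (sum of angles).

Sum of angles = 262°. K = 360° - 262° = 98° = 49π/90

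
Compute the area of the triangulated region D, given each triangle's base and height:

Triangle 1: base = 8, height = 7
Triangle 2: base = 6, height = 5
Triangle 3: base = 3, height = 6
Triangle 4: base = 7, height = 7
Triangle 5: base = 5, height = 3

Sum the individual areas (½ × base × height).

(1/2)×8×7 + (1/2)×6×5 + (1/2)×3×6 + (1/2)×7×7 + (1/2)×5×3 = 84.0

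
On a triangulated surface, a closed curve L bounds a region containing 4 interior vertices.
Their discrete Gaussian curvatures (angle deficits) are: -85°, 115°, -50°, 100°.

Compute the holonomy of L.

Holonomy = total enclosed curvature = (-85°) + 115° + (-50°) + 100° = 80°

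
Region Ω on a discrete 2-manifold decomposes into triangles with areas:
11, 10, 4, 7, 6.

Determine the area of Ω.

11 + 10 + 4 + 7 + 6 = 38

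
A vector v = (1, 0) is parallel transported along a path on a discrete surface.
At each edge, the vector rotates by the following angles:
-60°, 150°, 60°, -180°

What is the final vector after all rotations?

Total rotation: (-60°) + 150° + 60° + (-180°) = -30°. Final vector: (0.8660, -0.5000)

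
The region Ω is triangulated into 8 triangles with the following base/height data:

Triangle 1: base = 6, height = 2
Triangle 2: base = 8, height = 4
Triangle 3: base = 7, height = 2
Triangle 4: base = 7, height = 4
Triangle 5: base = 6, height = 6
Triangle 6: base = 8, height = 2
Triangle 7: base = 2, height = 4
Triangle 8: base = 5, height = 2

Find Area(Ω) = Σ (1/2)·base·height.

(1/2)×6×2 + (1/2)×8×4 + (1/2)×7×2 + (1/2)×7×4 + (1/2)×6×6 + (1/2)×8×2 + (1/2)×2×4 + (1/2)×5×2 = 78.0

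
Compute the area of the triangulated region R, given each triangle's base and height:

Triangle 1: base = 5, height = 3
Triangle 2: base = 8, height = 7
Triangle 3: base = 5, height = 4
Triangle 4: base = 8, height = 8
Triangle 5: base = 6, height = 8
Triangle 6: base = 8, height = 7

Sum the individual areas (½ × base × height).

(1/2)×5×3 + (1/2)×8×7 + (1/2)×5×4 + (1/2)×8×8 + (1/2)×6×8 + (1/2)×8×7 = 129.5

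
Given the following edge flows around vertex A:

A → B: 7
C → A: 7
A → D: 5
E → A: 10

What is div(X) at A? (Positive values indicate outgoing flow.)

Divergence = sum of outgoing flows = 7 + (-7) + 5 + (-10) = -5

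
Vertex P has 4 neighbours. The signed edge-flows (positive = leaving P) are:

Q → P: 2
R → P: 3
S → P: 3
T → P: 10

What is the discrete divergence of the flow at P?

Divergence = sum of outgoing flows = (-2) + (-3) + (-3) + (-10) = -18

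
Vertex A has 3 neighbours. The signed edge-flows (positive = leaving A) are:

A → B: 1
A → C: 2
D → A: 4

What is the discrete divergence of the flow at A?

Divergence = sum of outgoing flows = 1 + 2 + (-4) = -1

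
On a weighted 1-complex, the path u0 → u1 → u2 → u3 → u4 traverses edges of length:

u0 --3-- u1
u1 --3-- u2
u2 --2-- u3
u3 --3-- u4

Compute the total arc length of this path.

Arc length = 3 + 3 + 2 + 3 = 11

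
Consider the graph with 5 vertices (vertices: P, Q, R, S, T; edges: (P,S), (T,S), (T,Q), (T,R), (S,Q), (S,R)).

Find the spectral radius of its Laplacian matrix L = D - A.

Degrees: deg(P) = 1, deg(Q) = 2, deg(R) = 2, deg(S) = 4, deg(T) = 3.
L = D − A with rows/columns ordered (P, Q, R, S, T):
  [ 1,  0,  0, -1,  0]
  [ 0,  2,  0, -1, -1]
  [ 0,  0,  2, -1, -1]
  [-1, -1, -1,  4, -1]
  [ 0, -1, -1, -1,  3]
Characteristic polynomial: det(λI − L) = λ(λ − 1)(λ − 2)(λ − 4)(λ − 5).
Roots: λ = 0; (λ − 1) = 0 ⇒ λ = 1; (λ − 2) = 0 ⇒ λ = 2; (λ − 4) = 0 ⇒ λ = 4; (λ − 5) = 0 ⇒ λ = 5.
(Check: the roots sum (with multiplicity) to 12, matching trace L = Σdeg = 2·6 = 12.)
Laplacian eigenvalues: [0.0, 1.0, 2.0, 4.0, 5.0]. Largest eigenvalue (spectral radius) = 5.0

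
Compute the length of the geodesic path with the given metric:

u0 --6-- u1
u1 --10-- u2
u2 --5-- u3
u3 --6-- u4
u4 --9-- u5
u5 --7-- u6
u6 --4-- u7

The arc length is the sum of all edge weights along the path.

Arc length = 6 + 10 + 5 + 6 + 9 + 7 + 4 = 47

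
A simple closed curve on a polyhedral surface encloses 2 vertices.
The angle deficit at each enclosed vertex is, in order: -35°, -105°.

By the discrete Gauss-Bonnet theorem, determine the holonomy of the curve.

Holonomy = total enclosed curvature = (-35°) + (-105°) = -140°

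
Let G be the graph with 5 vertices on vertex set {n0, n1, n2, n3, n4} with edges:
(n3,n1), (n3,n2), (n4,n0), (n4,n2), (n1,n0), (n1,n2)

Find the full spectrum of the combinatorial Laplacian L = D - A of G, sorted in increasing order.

Degrees: deg(n0) = 2, deg(n1) = 3, deg(n2) = 3, deg(n3) = 2, deg(n4) = 2.
L = D − A with rows/columns ordered (n0, n1, n2, n3, n4):
  [ 2, -1,  0,  0, -1]
  [-1,  3, -1, -1,  0]
  [ 0, -1,  3, -1, -1]
  [ 0, -1, -1,  2,  0]
  [-1,  0, -1,  0,  2]
Characteristic polynomial: det(λI − L) = λ(λ² − 5λ + 5)(λ² − 7λ + 11).
Roots: λ = 0; (λ² − 5λ + 5) = 0 ⇒ λ = (5 ± √5)/2 ≈ 1.382, 3.618; (λ² − 7λ + 11) = 0 ⇒ λ = (7 ± √5)/2 ≈ 2.382, 4.618.
(Check: the roots sum (with multiplicity) to 12, matching trace L = Σdeg = 2·6 = 12.)
Laplacian eigenvalues (increasing order): [0.0, 1.382, 2.382, 3.618, 4.618]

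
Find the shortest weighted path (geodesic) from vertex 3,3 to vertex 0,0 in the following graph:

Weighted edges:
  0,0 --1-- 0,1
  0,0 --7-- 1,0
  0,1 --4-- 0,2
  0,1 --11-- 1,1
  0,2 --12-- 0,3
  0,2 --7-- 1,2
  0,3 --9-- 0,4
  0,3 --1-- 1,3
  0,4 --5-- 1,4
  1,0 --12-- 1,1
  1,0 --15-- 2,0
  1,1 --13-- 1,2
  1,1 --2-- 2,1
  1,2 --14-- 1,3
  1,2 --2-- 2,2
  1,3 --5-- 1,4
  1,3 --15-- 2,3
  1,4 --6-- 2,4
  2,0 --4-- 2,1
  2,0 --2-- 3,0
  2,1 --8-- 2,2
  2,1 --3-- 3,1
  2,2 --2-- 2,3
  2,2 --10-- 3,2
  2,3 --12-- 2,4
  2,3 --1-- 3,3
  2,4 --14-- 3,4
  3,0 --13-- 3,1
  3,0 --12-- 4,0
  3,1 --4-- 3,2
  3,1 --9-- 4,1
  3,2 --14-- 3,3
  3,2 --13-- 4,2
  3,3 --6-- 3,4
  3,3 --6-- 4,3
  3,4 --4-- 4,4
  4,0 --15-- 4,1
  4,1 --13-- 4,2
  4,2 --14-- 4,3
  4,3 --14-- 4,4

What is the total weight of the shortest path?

Shortest path: 3,3 → 2,3 → 2,2 → 1,2 → 0,2 → 0,1 → 0,0, total weight = 17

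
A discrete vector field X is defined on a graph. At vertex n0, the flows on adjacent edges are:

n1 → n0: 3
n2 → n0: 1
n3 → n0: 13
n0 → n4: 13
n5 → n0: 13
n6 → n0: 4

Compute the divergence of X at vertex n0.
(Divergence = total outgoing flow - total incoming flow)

Divergence = sum of outgoing flows = (-3) + (-1) + (-13) + 13 + (-13) + (-4) = -21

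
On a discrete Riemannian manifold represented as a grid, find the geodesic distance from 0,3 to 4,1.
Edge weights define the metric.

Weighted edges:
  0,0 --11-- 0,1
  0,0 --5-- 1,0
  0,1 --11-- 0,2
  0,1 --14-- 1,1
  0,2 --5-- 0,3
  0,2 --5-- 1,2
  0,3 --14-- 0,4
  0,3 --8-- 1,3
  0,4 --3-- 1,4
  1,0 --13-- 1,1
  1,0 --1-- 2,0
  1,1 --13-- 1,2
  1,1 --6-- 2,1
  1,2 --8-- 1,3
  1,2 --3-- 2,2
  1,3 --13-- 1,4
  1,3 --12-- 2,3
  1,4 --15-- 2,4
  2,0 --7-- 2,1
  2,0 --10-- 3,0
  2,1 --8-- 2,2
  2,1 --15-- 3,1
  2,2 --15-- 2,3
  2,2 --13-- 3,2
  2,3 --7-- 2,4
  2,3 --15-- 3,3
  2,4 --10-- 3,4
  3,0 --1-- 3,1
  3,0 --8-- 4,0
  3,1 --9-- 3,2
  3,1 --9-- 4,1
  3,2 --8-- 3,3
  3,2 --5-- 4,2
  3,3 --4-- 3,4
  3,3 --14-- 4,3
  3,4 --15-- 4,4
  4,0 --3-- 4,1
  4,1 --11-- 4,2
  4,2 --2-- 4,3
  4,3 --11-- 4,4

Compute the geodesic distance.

Shortest path: 0,3 → 0,2 → 1,2 → 2,2 → 3,2 → 4,2 → 4,1, total weight = 42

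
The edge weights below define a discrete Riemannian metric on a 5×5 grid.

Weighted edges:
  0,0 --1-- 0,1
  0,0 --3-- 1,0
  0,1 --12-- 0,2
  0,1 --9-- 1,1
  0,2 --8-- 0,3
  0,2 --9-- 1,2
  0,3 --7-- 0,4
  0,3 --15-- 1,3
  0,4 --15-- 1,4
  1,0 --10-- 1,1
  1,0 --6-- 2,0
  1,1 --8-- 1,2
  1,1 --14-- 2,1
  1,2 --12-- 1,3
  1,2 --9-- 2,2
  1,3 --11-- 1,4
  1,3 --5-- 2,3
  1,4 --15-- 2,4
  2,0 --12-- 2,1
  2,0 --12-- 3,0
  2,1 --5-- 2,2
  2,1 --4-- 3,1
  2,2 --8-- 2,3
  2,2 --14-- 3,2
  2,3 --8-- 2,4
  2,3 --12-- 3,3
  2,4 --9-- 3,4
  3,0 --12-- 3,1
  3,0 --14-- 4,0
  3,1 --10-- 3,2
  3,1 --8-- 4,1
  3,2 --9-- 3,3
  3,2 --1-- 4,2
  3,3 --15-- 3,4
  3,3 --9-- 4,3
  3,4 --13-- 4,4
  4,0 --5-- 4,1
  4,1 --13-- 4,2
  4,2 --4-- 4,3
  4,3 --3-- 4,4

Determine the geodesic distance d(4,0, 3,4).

Shortest path: 4,0 → 4,1 → 4,2 → 4,3 → 4,4 → 3,4, total weight = 38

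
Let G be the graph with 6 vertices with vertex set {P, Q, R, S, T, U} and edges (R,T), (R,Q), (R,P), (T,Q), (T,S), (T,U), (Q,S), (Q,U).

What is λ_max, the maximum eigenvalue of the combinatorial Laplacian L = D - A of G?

Degrees: deg(P) = 1, deg(Q) = 4, deg(R) = 3, deg(S) = 2, deg(T) = 4, deg(U) = 2.
L = D − A with rows/columns ordered (P, Q, R, S, T, U):
  [ 1,  0, -1,  0,  0,  0]
  [ 0,  4, -1, -1, -1, -1]
  [-1, -1,  3,  0, -1,  0]
  [ 0, -1,  0,  2, -1,  0]
  [ 0, -1, -1, -1,  4, -1]
  [ 0, -1,  0,  0, -1,  2]
Characteristic polynomial: det(λI − L) = λ(λ² − 6λ + 4)(λ − 2)(λ − 3)(λ − 5).
Roots: λ = 0; (λ² − 6λ + 4) = 0 ⇒ λ = 3 ± √5 ≈ 0.7639, 5.2361; (λ − 2) = 0 ⇒ λ = 2; (λ − 3) = 0 ⇒ λ = 3; (λ − 5) = 0 ⇒ λ = 5.
(Check: the roots sum (with multiplicity) to 16, matching trace L = Σdeg = 2·8 = 16.)
Laplacian eigenvalues: [0.0, 0.7639, 2.0, 3.0, 5.0, 5.2361]. Largest eigenvalue (spectral radius) = 5.2361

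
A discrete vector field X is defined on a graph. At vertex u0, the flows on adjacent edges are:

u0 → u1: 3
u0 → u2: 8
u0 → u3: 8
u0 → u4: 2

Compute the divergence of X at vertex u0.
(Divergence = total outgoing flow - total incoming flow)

Divergence = sum of outgoing flows = 3 + 8 + 8 + 2 = 21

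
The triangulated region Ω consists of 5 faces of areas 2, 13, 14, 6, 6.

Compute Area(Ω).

2 + 13 + 14 + 6 + 6 = 41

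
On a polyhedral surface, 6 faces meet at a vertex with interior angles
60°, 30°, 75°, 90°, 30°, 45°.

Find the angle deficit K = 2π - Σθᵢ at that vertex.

Sum of angles = 330°. K = 360° - 330° = 30°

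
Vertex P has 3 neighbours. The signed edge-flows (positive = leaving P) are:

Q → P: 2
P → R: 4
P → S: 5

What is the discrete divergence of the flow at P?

Divergence = sum of outgoing flows = (-2) + 4 + 5 = 7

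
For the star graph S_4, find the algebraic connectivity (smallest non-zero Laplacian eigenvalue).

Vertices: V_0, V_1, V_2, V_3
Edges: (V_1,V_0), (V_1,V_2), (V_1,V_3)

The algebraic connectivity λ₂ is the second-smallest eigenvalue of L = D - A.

The star S_4 is the complete bipartite graph K_{1,3} (one hub of degree 3, 3 leaves of degree 1). The Laplacian spectrum of K_{p,q} is 0, p (multiplicity q−1), q (multiplicity p−1), p+q. With p = 1, q = 3: 0 once, 1 with multiplicity 2, and 4 once. (Check: trace L = sum of degrees = 6 = 2·1 + 4.)
Laplacian eigenvalues: [0.0, 1.0, 1.0, 4.0]. Algebraic connectivity (smallest non-zero eigenvalue) = 1.0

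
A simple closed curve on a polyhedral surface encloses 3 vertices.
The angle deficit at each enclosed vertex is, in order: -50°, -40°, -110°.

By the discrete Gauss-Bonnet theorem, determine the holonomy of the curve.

Holonomy = total enclosed curvature = (-50°) + (-40°) + (-110°) = -200°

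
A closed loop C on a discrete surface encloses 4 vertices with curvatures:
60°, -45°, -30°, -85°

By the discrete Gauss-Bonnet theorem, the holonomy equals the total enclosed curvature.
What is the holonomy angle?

Holonomy = total enclosed curvature = 60° + (-45°) + (-30°) + (-85°) = -100°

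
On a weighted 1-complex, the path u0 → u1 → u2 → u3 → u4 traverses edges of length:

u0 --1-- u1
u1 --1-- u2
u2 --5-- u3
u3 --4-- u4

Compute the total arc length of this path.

Arc length = 1 + 1 + 5 + 4 = 11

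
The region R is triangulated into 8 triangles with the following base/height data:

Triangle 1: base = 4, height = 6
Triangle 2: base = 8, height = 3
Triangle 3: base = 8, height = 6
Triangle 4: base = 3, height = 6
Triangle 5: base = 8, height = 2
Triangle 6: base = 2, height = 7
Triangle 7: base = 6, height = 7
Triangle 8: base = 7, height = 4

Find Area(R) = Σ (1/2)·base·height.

(1/2)×4×6 + (1/2)×8×3 + (1/2)×8×6 + (1/2)×3×6 + (1/2)×8×2 + (1/2)×2×7 + (1/2)×6×7 + (1/2)×7×4 = 107.0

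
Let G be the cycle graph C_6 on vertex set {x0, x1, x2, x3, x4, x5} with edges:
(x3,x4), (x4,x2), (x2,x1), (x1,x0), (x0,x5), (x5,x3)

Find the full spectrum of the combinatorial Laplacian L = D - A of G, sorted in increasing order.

The cycle graph C_n has Laplacian eigenvalues λ_k = 2 − 2cos(2πk/n), k = 0, 1, …, n−1. Here n = 6:
k=0: 2 − 2cos(0) = 0.0; k=1: 2 − 2cos(π/3) = 1.0; k=2: 2 − 2cos(2π/3) = 3.0; k=3: 2 − 2cos(π) = 4.0; k=4: 2 − 2cos(4π/3) = 3.0; k=5: 2 − 2cos(5π/3) = 1.0.
Laplacian eigenvalues (increasing order): [0.0, 1.0, 1.0, 3.0, 3.0, 4.0]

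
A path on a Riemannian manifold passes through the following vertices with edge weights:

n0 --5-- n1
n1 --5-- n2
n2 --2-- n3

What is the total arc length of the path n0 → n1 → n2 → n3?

Arc length = 5 + 5 + 2 = 12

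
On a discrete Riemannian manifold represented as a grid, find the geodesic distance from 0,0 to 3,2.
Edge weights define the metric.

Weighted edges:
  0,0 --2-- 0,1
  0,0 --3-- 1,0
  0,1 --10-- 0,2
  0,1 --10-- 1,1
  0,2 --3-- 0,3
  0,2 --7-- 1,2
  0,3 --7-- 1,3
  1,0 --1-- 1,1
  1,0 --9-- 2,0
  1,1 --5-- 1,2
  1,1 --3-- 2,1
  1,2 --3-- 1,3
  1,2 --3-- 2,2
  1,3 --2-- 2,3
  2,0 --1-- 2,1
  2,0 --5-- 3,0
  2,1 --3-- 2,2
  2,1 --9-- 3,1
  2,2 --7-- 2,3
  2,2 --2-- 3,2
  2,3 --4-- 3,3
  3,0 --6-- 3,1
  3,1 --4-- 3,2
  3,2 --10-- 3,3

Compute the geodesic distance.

Shortest path: 0,0 → 1,0 → 1,1 → 2,1 → 2,2 → 3,2, total weight = 12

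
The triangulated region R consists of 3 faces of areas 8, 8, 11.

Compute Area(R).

8 + 8 + 11 = 27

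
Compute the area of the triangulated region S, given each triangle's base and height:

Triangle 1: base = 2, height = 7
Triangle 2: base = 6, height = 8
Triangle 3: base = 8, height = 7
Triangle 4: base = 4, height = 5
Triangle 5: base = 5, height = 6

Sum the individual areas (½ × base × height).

(1/2)×2×7 + (1/2)×6×8 + (1/2)×8×7 + (1/2)×4×5 + (1/2)×5×6 = 84.0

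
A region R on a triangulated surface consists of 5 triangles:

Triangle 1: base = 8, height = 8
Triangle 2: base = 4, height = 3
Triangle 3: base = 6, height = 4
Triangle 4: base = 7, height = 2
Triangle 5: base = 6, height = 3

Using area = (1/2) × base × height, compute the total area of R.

(1/2)×8×8 + (1/2)×4×3 + (1/2)×6×4 + (1/2)×7×2 + (1/2)×6×3 = 66.0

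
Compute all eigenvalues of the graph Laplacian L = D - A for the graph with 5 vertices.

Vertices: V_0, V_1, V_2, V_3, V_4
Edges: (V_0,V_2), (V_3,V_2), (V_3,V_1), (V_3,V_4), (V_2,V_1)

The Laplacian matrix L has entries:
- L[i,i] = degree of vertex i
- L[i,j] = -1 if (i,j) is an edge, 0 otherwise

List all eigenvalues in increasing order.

Degrees: deg(V_0) = 1, deg(V_1) = 2, deg(V_2) = 3, deg(V_3) = 3, deg(V_4) = 1.
L = D − A with rows/columns ordered (V_0, V_1, V_2, V_3, V_4):
  [ 1,  0, -1,  0,  0]
  [ 0,  2, -1, -1,  0]
  [-1, -1,  3, -1,  0]
  [ 0, -1, -1,  3, -1]
  [ 0,  0,  0, -1,  1]
Characteristic polynomial: det(λI − L) = λ(λ² − 5λ + 3)(λ² − 5λ + 5).
Roots: λ = 0; (λ² − 5λ + 3) = 0 ⇒ λ = (5 ± √13)/2 ≈ 0.6972, 4.3028; (λ² − 5λ + 5) = 0 ⇒ λ = (5 ± √5)/2 ≈ 1.382, 3.618.
(Check: the roots sum (with multiplicity) to 10, matching trace L = Σdeg = 2·5 = 10.)
Laplacian eigenvalues (increasing order): [0.0, 0.6972, 1.382, 3.618, 4.3028]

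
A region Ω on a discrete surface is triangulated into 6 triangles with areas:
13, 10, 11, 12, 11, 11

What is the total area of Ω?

13 + 10 + 11 + 12 + 11 + 11 = 68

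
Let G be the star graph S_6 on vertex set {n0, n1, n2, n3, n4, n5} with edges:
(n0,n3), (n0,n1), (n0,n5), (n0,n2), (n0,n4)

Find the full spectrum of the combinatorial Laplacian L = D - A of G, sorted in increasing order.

The star S_6 is the complete bipartite graph K_{1,5} (one hub of degree 5, 5 leaves of degree 1). The Laplacian spectrum of K_{p,q} is 0, p (multiplicity q−1), q (multiplicity p−1), p+q. With p = 1, q = 5: 0 once, 1 with multiplicity 4, and 6 once. (Check: trace L = sum of degrees = 10 = 4·1 + 6.)
Laplacian eigenvalues (increasing order): [0.0, 1.0, 1.0, 1.0, 1.0, 6.0]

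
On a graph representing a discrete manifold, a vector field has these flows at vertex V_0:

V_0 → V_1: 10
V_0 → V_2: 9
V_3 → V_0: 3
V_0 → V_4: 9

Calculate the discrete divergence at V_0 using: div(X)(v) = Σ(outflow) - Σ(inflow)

Divergence = sum of outgoing flows = 10 + 9 + (-3) + 9 = 25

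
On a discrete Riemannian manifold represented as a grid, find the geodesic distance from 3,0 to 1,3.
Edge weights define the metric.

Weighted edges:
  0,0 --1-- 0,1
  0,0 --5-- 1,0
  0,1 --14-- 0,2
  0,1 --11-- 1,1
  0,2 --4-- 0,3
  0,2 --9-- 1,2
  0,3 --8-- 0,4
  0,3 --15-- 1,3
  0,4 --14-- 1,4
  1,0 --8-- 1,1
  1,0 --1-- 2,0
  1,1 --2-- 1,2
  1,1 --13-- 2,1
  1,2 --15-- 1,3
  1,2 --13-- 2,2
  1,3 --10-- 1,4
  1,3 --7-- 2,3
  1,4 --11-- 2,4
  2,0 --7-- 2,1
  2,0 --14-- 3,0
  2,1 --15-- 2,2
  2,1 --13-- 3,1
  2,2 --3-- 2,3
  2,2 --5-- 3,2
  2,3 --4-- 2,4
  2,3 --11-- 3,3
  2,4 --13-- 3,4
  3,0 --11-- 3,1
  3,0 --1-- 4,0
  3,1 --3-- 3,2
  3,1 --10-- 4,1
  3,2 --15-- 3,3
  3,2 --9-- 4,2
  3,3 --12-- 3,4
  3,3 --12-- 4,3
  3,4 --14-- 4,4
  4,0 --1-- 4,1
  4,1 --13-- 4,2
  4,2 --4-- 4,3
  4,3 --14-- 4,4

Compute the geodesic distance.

Shortest path: 3,0 → 3,1 → 3,2 → 2,2 → 2,3 → 1,3, total weight = 29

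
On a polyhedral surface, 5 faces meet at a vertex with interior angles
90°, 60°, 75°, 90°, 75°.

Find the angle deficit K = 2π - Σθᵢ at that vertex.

Sum of angles = 390°. K = 360° - 390° = -30° = -π/6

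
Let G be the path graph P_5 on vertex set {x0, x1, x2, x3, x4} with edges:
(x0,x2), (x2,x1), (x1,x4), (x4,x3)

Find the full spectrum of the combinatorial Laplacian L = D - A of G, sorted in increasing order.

The path graph P_n has Laplacian eigenvalues λ_k = 2 − 2cos(kπ/n), k = 0, 1, …, n−1. Here n = 5:
k=0: 2 − 2cos(0) = 0.0; k=1: 2 − 2cos(π/5) = 0.382; k=2: 2 − 2cos(2π/5) = 1.382; k=3: 2 − 2cos(3π/5) = 2.618; k=4: 2 − 2cos(4π/5) = 3.618.
Laplacian eigenvalues (increasing order): [0.0, 0.382, 1.382, 2.618, 3.618]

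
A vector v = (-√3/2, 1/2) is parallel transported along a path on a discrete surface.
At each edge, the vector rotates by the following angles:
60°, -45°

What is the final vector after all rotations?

Total rotation: 60° + (-45°) = 15°. Final vector: (-0.9659, 0.2588)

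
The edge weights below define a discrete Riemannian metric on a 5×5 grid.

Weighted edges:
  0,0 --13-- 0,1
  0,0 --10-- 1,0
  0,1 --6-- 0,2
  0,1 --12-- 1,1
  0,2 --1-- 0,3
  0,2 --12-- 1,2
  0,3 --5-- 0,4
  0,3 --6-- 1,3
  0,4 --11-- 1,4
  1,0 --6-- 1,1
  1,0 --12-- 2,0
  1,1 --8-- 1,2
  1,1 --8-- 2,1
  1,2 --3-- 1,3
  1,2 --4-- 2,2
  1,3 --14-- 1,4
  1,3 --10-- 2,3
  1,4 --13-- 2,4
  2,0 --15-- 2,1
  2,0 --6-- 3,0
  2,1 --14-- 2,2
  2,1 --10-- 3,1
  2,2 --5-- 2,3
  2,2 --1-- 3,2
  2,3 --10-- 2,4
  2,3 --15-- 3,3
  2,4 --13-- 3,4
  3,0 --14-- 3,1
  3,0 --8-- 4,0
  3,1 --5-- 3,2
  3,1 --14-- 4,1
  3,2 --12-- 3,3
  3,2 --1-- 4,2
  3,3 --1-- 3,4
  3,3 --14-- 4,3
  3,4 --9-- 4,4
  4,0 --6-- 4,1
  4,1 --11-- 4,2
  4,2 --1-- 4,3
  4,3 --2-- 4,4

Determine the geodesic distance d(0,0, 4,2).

Shortest path: 0,0 → 1,0 → 1,1 → 1,2 → 2,2 → 3,2 → 4,2, total weight = 30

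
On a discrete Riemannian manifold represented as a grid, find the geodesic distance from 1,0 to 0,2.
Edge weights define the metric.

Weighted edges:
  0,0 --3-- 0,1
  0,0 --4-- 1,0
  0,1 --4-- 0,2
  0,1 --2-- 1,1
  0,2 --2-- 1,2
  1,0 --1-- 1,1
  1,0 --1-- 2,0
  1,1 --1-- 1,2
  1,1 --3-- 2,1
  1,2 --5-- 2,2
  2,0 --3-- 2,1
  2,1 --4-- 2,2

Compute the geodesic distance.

Shortest path: 1,0 → 1,1 → 1,2 → 0,2, total weight = 4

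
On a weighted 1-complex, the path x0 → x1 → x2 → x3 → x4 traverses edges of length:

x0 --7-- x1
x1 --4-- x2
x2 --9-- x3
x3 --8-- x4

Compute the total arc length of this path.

Arc length = 7 + 4 + 9 + 8 = 28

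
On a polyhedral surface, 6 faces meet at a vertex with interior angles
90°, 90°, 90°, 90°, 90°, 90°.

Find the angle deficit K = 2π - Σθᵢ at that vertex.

Sum of angles = 540°. K = 360° - 540° = -180° = -π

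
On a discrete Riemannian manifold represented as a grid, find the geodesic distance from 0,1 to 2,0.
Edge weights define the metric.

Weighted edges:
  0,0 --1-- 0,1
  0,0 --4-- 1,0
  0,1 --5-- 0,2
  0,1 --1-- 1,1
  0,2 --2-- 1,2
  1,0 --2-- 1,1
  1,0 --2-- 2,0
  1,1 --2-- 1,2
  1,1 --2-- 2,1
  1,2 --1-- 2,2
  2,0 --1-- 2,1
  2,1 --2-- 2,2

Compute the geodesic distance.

Shortest path: 0,1 → 1,1 → 2,1 → 2,0, total weight = 4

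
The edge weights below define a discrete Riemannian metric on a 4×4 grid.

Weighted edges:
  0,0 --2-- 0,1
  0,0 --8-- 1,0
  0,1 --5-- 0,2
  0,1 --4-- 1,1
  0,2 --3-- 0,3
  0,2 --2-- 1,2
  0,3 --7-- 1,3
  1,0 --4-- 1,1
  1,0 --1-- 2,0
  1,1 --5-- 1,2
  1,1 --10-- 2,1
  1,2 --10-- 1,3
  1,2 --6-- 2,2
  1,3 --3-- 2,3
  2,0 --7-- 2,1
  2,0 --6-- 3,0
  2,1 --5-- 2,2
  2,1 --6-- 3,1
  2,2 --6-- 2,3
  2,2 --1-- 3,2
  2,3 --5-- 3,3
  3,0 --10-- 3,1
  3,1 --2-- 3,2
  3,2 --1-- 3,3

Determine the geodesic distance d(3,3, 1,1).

Shortest path: 3,3 → 3,2 → 2,2 → 1,2 → 1,1, total weight = 13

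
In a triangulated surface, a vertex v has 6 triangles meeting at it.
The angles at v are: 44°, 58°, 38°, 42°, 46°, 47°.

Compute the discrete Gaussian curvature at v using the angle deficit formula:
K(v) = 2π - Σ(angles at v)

Sum of angles = 275°. K = 360° - 275° = 85° = 17π/36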